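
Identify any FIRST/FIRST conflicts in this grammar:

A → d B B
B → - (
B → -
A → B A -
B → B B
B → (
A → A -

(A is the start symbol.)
FIRST sets of the non-terminals at (or reachable through a nullable prefix from) the front of some alternative:
  FIRST(B) = { '(', '-' }
  FIRST(A) = { '(', '-', 'd' }

Productions for A:
  A → d B B: FIRST = { 'd' }
  A → B A -: FIRST = { '(', '-' }
  A → A -: FIRST = { '(', '-', 'd' }
Productions for B:
  B → - (: FIRST = { '-' }
  B → -: FIRST = { '-' }
  B → B B: FIRST = { '(', '-' }
  B → (: FIRST = { '(' }

Conflict for A: A → d B B and A → A -
  Overlap: { 'd' }
Conflict for A: A → B A - and A → A -
  Overlap: { '(', '-' }
Conflict for B: B → - ( and B → -
  Overlap: { '-' }
Conflict for B: B → - ( and B → B B
  Overlap: { '-' }
Conflict for B: B → - and B → B B
  Overlap: { '-' }
Conflict for B: B → B B and B → (
  Overlap: { '(' }

Answer: Yes. A → d B B / A → A '-' on { 'd' }; A → B A '-' / A → A '-' on { '(', '-' }; B → '-' '(' / B → '-' on { '-' }; B → '-' '(' / B → B B on { '-' }; B → '-' / B → B B on { '-' }; B → B B / B → '(' on { '(' }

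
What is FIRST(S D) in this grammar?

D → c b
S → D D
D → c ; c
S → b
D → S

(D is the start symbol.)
FIRST sets of the non-terminals involved (from the grammar, by fixed-point iteration):
  FIRST(S) = { 'b', 'c' }

To compute FIRST(S D), process the symbols left to right:
Symbol S is a non-terminal. Add FIRST(S) \ {ε} = { 'b', 'c' }
S is not nullable (ε ∉ FIRST(S)), so stop here.
FIRST(S D) = { 'b', 'c' }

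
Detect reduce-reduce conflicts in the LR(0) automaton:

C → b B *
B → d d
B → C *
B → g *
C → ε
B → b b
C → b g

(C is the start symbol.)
Augment with C' → C and build the canonical LR(0) collection (I0 = CLOSURE({[C' → . C]}), then GOTO on every symbol after a dot until no new states appear). It has 13 states:
  I0: { [C → . b B *], [C → . b g], [C → .], [C' → . C] }  — shift, reduce
  I1: { [C' → C .] }  — accept
  I2: { [B → . C *], [B → . b b], [B → . d d], [B → . g *], [C → . b B *], [C → . b g], [C → .], [C → b . B *], [C → b . g] }  — shift, reduce
  I3: { [C → b B . *] }  — shift
  I4: { [B → C . *] }  — shift
  I5: { [B → . C *], [B → . b b], [B → . d d], [B → . g *], [B → b . b], [C → . b B *], [C → . b g], [C → .], [C → b . B *], [C → b . g] }  — shift, reduce
  I6: { [B → d . d] }  — shift
  I7: { [B → g . *], [C → b g .] }  — shift, reduce
  I8: { [B → g * .] }  — reduce
  I9: { [B → d d .] }  — reduce
  I10: { [B → . C *], [B → . b b], [B → . d d], [B → . g *], [B → b . b], [B → b b .], [C → . b B *], [C → . b g], [C → .], [C → b . B *], [C → b . g] }  — shift, 2 reduces
  I11: { [B → C * .] }  — reduce
  I12: { [C → b B * .] }  — reduce

I10 contains complete items [B → b b .], [C → .] — reduce-reduce conflict.

Answer: Yes — I10: [B → b b .] vs [C → .]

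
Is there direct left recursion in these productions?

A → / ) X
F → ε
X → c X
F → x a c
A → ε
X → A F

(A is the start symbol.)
No direct left recursion

Direct left recursion occurs when N → N α for some non-terminal N (the right-hand side begins with the left-hand side itself).

A → / ) X: starts with '/'
F → ε: starts with ε
X → c X: starts with c
F → x a c: starts with x
A → ε: starts with ε
X → A F: starts with A

No direct left recursion found.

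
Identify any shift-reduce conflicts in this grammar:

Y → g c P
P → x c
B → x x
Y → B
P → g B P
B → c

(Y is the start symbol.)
A shift-reduce conflict occurs when an LR(0) state has both:
  - a complete (reduce) item [A → α .] (dot at the end), and
  - a shift item [B → β . c γ] (dot before a terminal).

Augment with Y' → Y and build the canonical LR(0) collection (I0 = CLOSURE({[Y' → . Y]}), then GOTO on every symbol after a dot until no new states appear). It has 14 states:
  I0: { [B → . c], [B → . x x], [Y → . B], [Y → . g c P], [Y' → . Y] }  — shift
  I1: { [Y → B .] }  — reduce
  I2: { [Y' → Y .] }  — accept
  I3: { [B → c .] }  — reduce
  I4: { [Y → g . c P] }  — shift
  I5: { [B → x . x] }  — shift
  I6: { [B → x x .] }  — reduce
  I7: { [P → . g B P], [P → . x c], [Y → g c . P] }  — shift
  I8: { [Y → g c P .] }  — reduce
  I9: { [B → . c], [B → . x x], [P → g . B P] }  — shift
  I10: { [P → x . c] }  — shift
  I11: { [P → x c .] }  — reduce
  I12: { [P → . g B P], [P → . x c], [P → g B . P] }  — shift
  I13: { [P → g B P .] }  — reduce

No state contains both a complete item and a shift item.

Answer: No shift-reduce conflicts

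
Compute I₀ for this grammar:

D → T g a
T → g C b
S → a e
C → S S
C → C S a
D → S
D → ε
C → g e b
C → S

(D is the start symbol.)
{ [D → . S], [D → . T g a], [D → .], [D' → . D], [S → . a e], [T → . g C b] }

First, augment the grammar with D' → D
I₀ = CLOSURE({ [D' → . D] }):
  [D' → . D] has the dot before D: add [D → . T g a], [D → . S], [D → .]
  [D → . T g a] has the dot before T: add [T → . g C b]
  [D → . S] has the dot before S: add [S → . a e]
No further items can be added.

I₀ = { [D → . S], [D → . T g a], [D → .], [D' → . D], [S → . a e], [T → . g C b] }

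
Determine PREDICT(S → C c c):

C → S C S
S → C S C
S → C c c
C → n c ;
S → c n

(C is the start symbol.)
{ 'c', 'n' }

PREDICT(S → C c c) = (FIRST(RHS) \ {ε}) ∪ (FOLLOW(S) if ε ∈ FIRST(RHS), i.e. RHS ⇒* ε)
FIRST(C) = { 'c', 'n' }
FIRST(C c c) = { 'c', 'n' }
ε ∉ FIRST(C c c), so FOLLOW(S) is not added.
PREDICT(S → C c c) = { 'c', 'n' }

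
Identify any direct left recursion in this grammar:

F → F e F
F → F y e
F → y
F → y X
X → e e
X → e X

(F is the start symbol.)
Yes, F is left-recursive

F → F e F: LEFT RECURSIVE (starts with F)
F → F y e: LEFT RECURSIVE (starts with F)
F → y: starts with y
F → y X: starts with y
X → e e: starts with e
X → e X: starts with e

The grammar has direct left recursion on: F.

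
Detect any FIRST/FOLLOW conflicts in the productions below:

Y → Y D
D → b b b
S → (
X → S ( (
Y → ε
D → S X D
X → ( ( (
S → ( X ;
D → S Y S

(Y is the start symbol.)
A FIRST/FOLLOW conflict occurs when a non-terminal N has a nullable alternative N → β (β ⇒* ε) and another alternative N → α with FIRST(α) ∩ FOLLOW(N) ≠ ∅: on such a lookahead the parser cannot decide between expanding α and letting N vanish via β.

Nullable non-terminals: Y.
FIRST sets used below: FIRST(Y) = { '(', 'b', ε }, FIRST(D) = { '(', 'b' }

Y: nullable alternative(s) Y → ε; FOLLOW(Y) = { $, '(', 'b' }
  Y → Y D: FIRST \ {ε} = { '(', 'b' } — overlaps FOLLOW(Y) on { '(', 'b' }: CONFLICT
  Y → ε: FIRST \ {ε} = { } — this is the only nullable alternative, skip

D, S, X have no nullable alternative, so no FIRST/FOLLOW check is needed there.

So the grammar has 1 FIRST/FOLLOW conflict (marked CONFLICT above).

Answer: Yes. Y → Y D with FOLLOW(Y) on { '(', 'b' }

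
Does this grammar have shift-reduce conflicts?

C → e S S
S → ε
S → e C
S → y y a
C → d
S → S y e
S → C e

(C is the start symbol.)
Yes — I3: [S → .] vs [C → . d]; I5: [S → .] vs [C → . d]; I6: [S → .] vs [C → . d]; I10: [S → e C .] vs [S → C . e]; I12: [C → e S S .] vs [S → S . y e]

A shift-reduce conflict occurs when an LR(0) state has both:
  - a complete (reduce) item [A → α .] (dot at the end), and
  - a shift item [B → β . c γ] (dot before a terminal).

Augment with C' → C and build the canonical LR(0) collection (I0 = CLOSURE({[C' → . C]}), then GOTO on every symbol after a dot until no new states appear). It has 16 states:
  I0: { [C → . d], [C → . e S S], [C' → . C] }  — shift
  I1: { [C' → C .] }  — accept
  I2: { [C → d .] }  — reduce
  I3: { [C → . d], [C → . e S S], [C → e . S S], [S → . C e], [S → . S y e], [S → . e C], [S → . y y a], [S → .] }  — shift, reduce
  I4: { [S → C . e] }  — shift
  I5: { [C → . d], [C → . e S S], [C → e S . S], [S → . C e], [S → . S y e], [S → . e C], [S → . y y a], [S → .], [S → S . y e] }  — shift, reduce
  I6: { [C → . d], [C → . e S S], [C → e . S S], [S → . C e], [S → . S y e], [S → . e C], [S → . y y a], [S → .], [S → e . C] }  — shift, reduce
  I7: { [S → y . y a] }  — shift
  I8: { [S → y y . a] }  — shift
  I9: { [S → y y a .] }  — reduce
  I10: { [S → C . e], [S → e C .] }  — shift, reduce
  I11: { [S → C e .] }  — reduce
  I12: { [C → e S S .], [S → S . y e] }  — shift, reduce
  I13: { [S → S y . e], [S → y . y a] }  — shift
  I14: { [S → S y e .] }  — reduce
  I15: { [S → S y . e] }  — shift

I3 contains reduce item [S → .] and shift items [C → . d], [C → . e S S], [S → . e C], [S → . y y a] — shift-reduce conflict.
I5 contains reduce item [S → .] and shift items [C → . d], [C → . e S S], [S → S . y e], [S → . e C], [S → . y y a] — shift-reduce conflict.
I6 contains reduce item [S → .] and shift items [C → . d], [C → . e S S], [S → . e C], [S → . y y a] — shift-reduce conflict.
I10 contains reduce item [S → e C .] and shift item [S → C . e] — shift-reduce conflict.
I12 contains reduce item [C → e S S .] and shift item [S → S . y e] — shift-reduce conflict.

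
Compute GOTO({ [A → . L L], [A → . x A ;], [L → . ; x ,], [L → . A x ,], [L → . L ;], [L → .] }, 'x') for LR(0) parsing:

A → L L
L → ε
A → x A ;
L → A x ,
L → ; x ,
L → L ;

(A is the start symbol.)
{ [A → . L L], [A → . x A ;], [A → x . A ;], [L → . ; x ,], [L → . A x ,], [L → . L ;], [L → .] }

GOTO(I, 'x') = CLOSURE({ [A → αX.β] : [A → α.Xβ] ∈ I, X = 'x' })

Items with dot before 'x', with the dot advanced:
  [A → . x A ;] → [A → x . A ;]
Closure of the advanced items:
  [A → x . A ;] has the dot before A: add [A → . L L], [A → . x A ;]
  [A → . L L] has the dot before L: add [L → .], [L → . A x ,], [L → . ; x ,], [L → . L ;]

GOTO = { [A → . L L], [A → . x A ;], [A → x . A ;], [L → . ; x ,], [L → . A x ,], [L → . L ;], [L → .] }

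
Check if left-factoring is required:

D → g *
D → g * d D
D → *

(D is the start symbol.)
Left-factoring is needed when two productions for the same non-terminal
share a common prefix on the right-hand side.

Productions for D:
  D → g *
  D → g * d D
  D → *

Found common prefix 'g *' in productions for D

Answer: Yes, D has productions with common prefix 'g *'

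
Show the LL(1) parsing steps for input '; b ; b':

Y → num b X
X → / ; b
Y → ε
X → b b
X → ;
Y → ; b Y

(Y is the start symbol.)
Stack is shown with the top on the left.

Stack    Input      Action
--------------------------
Y $      ; b ; b $  output Y → ; b Y
; b Y $  ; b ; b $  match ';'
b Y $    b ; b $    match 'b'
Y $      ; b $      output Y → ; b Y
; b Y $  ; b $      match ';'
b Y $    b $        match 'b'
Y $      $          output Y → ε
$        $          accept

The string is accepted.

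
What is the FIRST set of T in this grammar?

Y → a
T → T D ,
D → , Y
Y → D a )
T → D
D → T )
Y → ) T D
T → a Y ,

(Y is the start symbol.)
FIRST sets of the other non-terminals involved (by the same procedure, iterated to a fixed point):
  FIRST(D) = { ',', 'a' }

From T → T D ,:
  - T is the symbol being defined: contributes nothing new
    T is not nullable, so stop
From T → D:
  - D is a non-terminal: add FIRST(D) \ {ε} = { ',', 'a' }
    D is not nullable, so stop
From T → a Y ,:
  - a is a terminal: add 'a' and stop

Collecting: FIRST(T) = { ',', 'a' }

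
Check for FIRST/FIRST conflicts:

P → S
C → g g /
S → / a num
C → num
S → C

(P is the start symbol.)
A FIRST/FIRST conflict occurs when two productions N → α and N → β for the same non-terminal have FIRST(α) ∩ FIRST(β) ≠ ∅ (with ε ∈ FIRST of a nullable right-hand side, so two nullable alternatives also conflict).

FIRST sets of the non-terminals at (or reachable through a nullable prefix from) the front of some alternative:
  FIRST(C) = { 'g', 'num' }

Productions for C:
  C → g g /: FIRST = { 'g' }
  C → num: FIRST = { 'num' }
Productions for S:
  S → / a num: FIRST = { '/' }
  S → C: FIRST = { 'g', 'num' }
P has only one production, so no FIRST/FIRST conflict is possible there.

All alternatives of each non-terminal have pairwise disjoint FIRST sets.

Answer: No FIRST/FIRST conflicts.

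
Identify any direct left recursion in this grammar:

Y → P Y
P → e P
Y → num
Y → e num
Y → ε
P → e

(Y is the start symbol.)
Direct left recursion occurs when N → N α for some non-terminal N (the right-hand side begins with the left-hand side itself).

Y → P Y: starts with P
P → e P: starts with e
Y → num: starts with num
Y → e num: starts with e
Y → ε: starts with ε
P → e: starts with e

No direct left recursion found.

Answer: No direct left recursion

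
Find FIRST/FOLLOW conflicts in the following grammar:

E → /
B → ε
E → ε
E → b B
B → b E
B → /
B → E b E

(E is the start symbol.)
A FIRST/FOLLOW conflict occurs when a non-terminal N has a nullable alternative N → β (β ⇒* ε) and another alternative N → α with FIRST(α) ∩ FOLLOW(N) ≠ ∅: on such a lookahead the parser cannot decide between expanding α and letting N vanish via β.

Nullable non-terminals: B, E.
FIRST sets used below: FIRST(E) = { '/', 'b', ε }

B: nullable alternative(s) B → ε; FOLLOW(B) = { $, 'b' }
  B → ε: FIRST \ {ε} = { } — this is the only nullable alternative, skip
  B → b E: FIRST \ {ε} = { 'b' } — overlaps FOLLOW(B) on { 'b' }: CONFLICT
  B → /: FIRST \ {ε} = { '/' } — disjoint from FOLLOW(B)
  B → E b E: FIRST \ {ε} = { '/', 'b' } — overlaps FOLLOW(B) on { 'b' }: CONFLICT

E: nullable alternative(s) E → ε; FOLLOW(E) = { $, 'b' }
  E → /: FIRST \ {ε} = { '/' } — disjoint from FOLLOW(E)
  E → ε: FIRST \ {ε} = { } — this is the only nullable alternative, skip
  E → b B: FIRST \ {ε} = { 'b' } — overlaps FOLLOW(E) on { 'b' }: CONFLICT

So the grammar has 3 FIRST/FOLLOW conflicts (marked CONFLICT above).

Answer: Yes. E → b B with FOLLOW(E) on { 'b' }; B → b E with FOLLOW(B) on { 'b' }; B → E b E with FOLLOW(B) on { 'b' }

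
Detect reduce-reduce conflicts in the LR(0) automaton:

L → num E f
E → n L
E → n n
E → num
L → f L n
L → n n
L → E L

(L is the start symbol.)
Augment with L' → L and build the canonical LR(0) collection (I0 = CLOSURE({[L' → . L]}), then GOTO on every symbol after a dot until no new states appear). It has 16 states:
  I0: { [E → . n L], [E → . n n], [E → . num], [L → . E L], [L → . f L n], [L → . n n], [L → . num E f], [L' → . L] }  — shift
  I1: { [E → . n L], [E → . n n], [E → . num], [L → . E L], [L → . f L n], [L → . n n], [L → . num E f], [L → E . L] }  — shift
  I2: { [L' → L .] }  — accept
  I3: { [E → . n L], [E → . n n], [E → . num], [L → . E L], [L → . f L n], [L → . n n], [L → . num E f], [L → f . L n] }  — shift
  I4: { [E → . n L], [E → . n n], [E → . num], [E → n . L], [E → n . n], [L → . E L], [L → . f L n], [L → . n n], [L → . num E f], [L → n . n] }  — shift
  I5: { [E → . n L], [E → . n n], [E → . num], [E → num .], [L → num . E f] }  — shift, reduce
  I6: { [L → num E . f] }  — shift
  I7: { [E → . n L], [E → . n n], [E → . num], [E → n . L], [E → n . n], [L → . E L], [L → . f L n], [L → . n n], [L → . num E f] }  — shift
  I8: { [E → num .] }  — reduce
  I9: { [E → n L .] }  — reduce
  I10: { [E → . n L], [E → . n n], [E → . num], [E → n . L], [E → n . n], [E → n n .], [L → . E L], [L → . f L n], [L → . n n], [L → . num E f], [L → n . n] }  — shift, reduce
  I11: { [E → . n L], [E → . n n], [E → . num], [E → n . L], [E → n . n], [E → n n .], [L → . E L], [L → . f L n], [L → . n n], [L → . num E f], [L → n . n], [L → n n .] }  — shift, 2 reduces
  I12: { [L → num E f .] }  — reduce
  I13: { [L → f L . n] }  — shift
  I14: { [L → f L n .] }  — reduce
  I15: { [L → E L .] }  — reduce

I11 contains complete items [E → n n .], [L → n n .] — reduce-reduce conflict.

Answer: Yes — I11: [E → n n .] vs [L → n n .]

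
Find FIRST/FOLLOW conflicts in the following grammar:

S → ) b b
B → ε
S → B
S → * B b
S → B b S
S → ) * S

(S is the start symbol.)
Nullable non-terminals: B, S.
FIRST sets used below: FIRST(B) = { ε }
B has a nullable alternative but only one production, so nothing to check.

S: nullable alternative(s) S → B; FOLLOW(S) = { $ }
  S → ) b b: FIRST \ {ε} = { ')' } — disjoint from FOLLOW(S)
  S → B: FIRST \ {ε} = { } — this is the only nullable alternative, skip
  S → * B b: FIRST \ {ε} = { '*' } — disjoint from FOLLOW(S)
  S → B b S: FIRST \ {ε} = { 'b' } — disjoint from FOLLOW(S)
  S → ) * S: FIRST \ {ε} = { ')' } — disjoint from FOLLOW(S)

No FIRST/FOLLOW conflicts found.

Answer: No FIRST/FOLLOW conflicts.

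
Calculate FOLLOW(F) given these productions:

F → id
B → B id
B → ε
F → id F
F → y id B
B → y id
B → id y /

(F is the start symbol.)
F is the start symbol, so $ ∈ FOLLOW(F).
In F → id F: F is at the end; this adds FOLLOW(F) to itself — nothing new

Taking the union: FOLLOW(F) = { $ }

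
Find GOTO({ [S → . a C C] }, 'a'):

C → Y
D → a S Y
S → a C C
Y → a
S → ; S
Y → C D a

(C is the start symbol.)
GOTO(I, 'a') = CLOSURE({ [A → αX.β] : [A → α.Xβ] ∈ I, X = 'a' })

Items with dot before 'a', with the dot advanced:
  [S → . a C C] → [S → a . C C]
Closure of the advanced items:
  [S → a . C C] has the dot before C: add [C → . Y]
  [C → . Y] has the dot before Y: add [Y → . a], [Y → . C D a]

GOTO = { [C → . Y], [S → a . C C], [Y → . C D a], [Y → . a] }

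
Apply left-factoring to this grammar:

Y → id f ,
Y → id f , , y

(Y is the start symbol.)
Left-factoring transforms A → αβ₁ | αβ₂ into A → αA' and A' → β₁ | β₂
(α is the longest common prefix among the alternatives). Repeat until
no nonterminal has two alternatives with a common prefix.

Round 1: Y has alternatives sharing prefix 'id f ,'. Introduce Y': Y → id f , Y'
  Add: Y' → ε
  Add: Y' → , y

No remaining common prefixes — done.

Resulting grammar:
Y → id f , Y'
Y' → ε
Y' → , y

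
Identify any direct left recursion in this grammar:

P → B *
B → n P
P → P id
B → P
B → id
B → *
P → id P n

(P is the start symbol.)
Yes, P is left-recursive

Direct left recursion occurs when N → N α for some non-terminal N (the right-hand side begins with the left-hand side itself).

P → B *: starts with B
B → n P: starts with n
P → P id: LEFT RECURSIVE (starts with P)
B → P: starts with P
B → id: starts with id
B → *: starts with '*'
P → id P n: starts with id

The grammar has direct left recursion on: P.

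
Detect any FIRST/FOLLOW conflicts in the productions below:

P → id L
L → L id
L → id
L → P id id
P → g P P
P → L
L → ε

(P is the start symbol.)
Yes. P → id L with FOLLOW(P) on { 'id' }; P → g P P with FOLLOW(P) on { 'g' }; L → L id with FOLLOW(L) on { 'g', 'id' }; L → id with FOLLOW(L) on { 'id' }; L → P id id with FOLLOW(L) on { 'g', 'id' }

A FIRST/FOLLOW conflict occurs when a non-terminal N has a nullable alternative N → β (β ⇒* ε) and another alternative N → α with FIRST(α) ∩ FOLLOW(N) ≠ ∅: on such a lookahead the parser cannot decide between expanding α and letting N vanish via β.

Nullable non-terminals: L, P.
FIRST sets used below: FIRST(L) = { 'g', 'id', ε }, FIRST(P) = { 'g', 'id', ε }

L: nullable alternative(s) L → ε; FOLLOW(L) = { $, 'g', 'id' }
  L → L id: FIRST \ {ε} = { 'g', 'id' } — overlaps FOLLOW(L) on { 'g', 'id' }: CONFLICT
  L → id: FIRST \ {ε} = { 'id' } — overlaps FOLLOW(L) on { 'id' }: CONFLICT
  L → P id id: FIRST \ {ε} = { 'g', 'id' } — overlaps FOLLOW(L) on { 'g', 'id' }: CONFLICT
  L → ε: FIRST \ {ε} = { } — this is the only nullable alternative, skip

P: nullable alternative(s) P → L; FOLLOW(P) = { $, 'g', 'id' }
  P → id L: FIRST \ {ε} = { 'id' } — overlaps FOLLOW(P) on { 'id' }: CONFLICT
  P → g P P: FIRST \ {ε} = { 'g' } — overlaps FOLLOW(P) on { 'g' }: CONFLICT
  P → L: FIRST \ {ε} = { 'g', 'id' } — this is the only nullable alternative, skip

So the grammar has 5 FIRST/FOLLOW conflicts (marked CONFLICT above).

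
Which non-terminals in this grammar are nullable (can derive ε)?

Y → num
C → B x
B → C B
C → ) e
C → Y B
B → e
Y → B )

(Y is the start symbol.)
A non-terminal is nullable if it can derive ε (the empty string): either it has an ε-production, or it has a production whose right-hand side consists entirely of nullable non-terminals.

There are no ε-productions, so no non-terminal can derive ε.
No non-terminals are nullable.

Answer: None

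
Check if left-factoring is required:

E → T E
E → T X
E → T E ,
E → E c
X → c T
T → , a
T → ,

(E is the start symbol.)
Yes, E has productions with common prefix 'T'; T has productions with common prefix ','

Left-factoring is needed when two productions for the same non-terminal
share a common prefix on the right-hand side.

Productions for E:
  E → T E
  E → T X
  E → T E ,
  E → E c
Productions for T:
  T → , a
  T → ,

Found common prefix 'T' in productions for E
Found common prefix ',' in productions for T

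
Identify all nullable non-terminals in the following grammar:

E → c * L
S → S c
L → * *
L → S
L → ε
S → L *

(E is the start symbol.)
{ 'L' }

A non-terminal is nullable if it can derive ε (the empty string): either it has an ε-production, or it has a production whose right-hand side consists entirely of nullable non-terminals.

ε-productions: L → ε
So L is immediately nullable.
No further non-terminal can be added: every production for the remaining non-terminals contains a terminal or a non-nullable non-terminal.
Nullable = { 'L' }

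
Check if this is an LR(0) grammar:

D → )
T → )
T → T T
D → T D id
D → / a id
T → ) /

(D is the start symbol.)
No. Shift-reduce conflict between [D → ) .] and [T → ) . /]

Augment with D' → D and build the canonical LR(0) collection (I0 = CLOSURE({[D' → . D]}), then GOTO on every symbol after a dot until no new states appear). It has 11 states:
  I0: { [D → . )], [D → . / a id], [D → . T D id], [D' → . D], [T → . ) /], [T → . )], [T → . T T] }  — shift
  I1: { [D → ) .], [T → ) . /], [T → ) .] }  — shift, 2 reduces
  I2: { [D → / . a id] }  — shift
  I3: { [D' → D .] }  — accept
  I4: { [D → . )], [D → . / a id], [D → . T D id], [D → T . D id], [T → . ) /], [T → . )], [T → . T T], [T → T . T] }  — shift
  I5: { [D → T D . id] }  — shift
  I6: { [D → . )], [D → . / a id], [D → . T D id], [D → T . D id], [T → . ) /], [T → . )], [T → . T T], [T → T . T], [T → T T .] }  — shift, reduce
  I7: { [D → T D id .] }  — reduce
  I8: { [D → / a . id] }  — shift
  I9: { [D → / a id .] }  — reduce
  I10: { [T → ) / .] }  — reduce

Conflict in state I1:
  Shift-reduce conflict between [D → ) .] and [T → ) . /]
So the grammar is NOT LR(0).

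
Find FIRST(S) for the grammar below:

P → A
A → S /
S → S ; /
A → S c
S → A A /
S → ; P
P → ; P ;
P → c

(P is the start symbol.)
FIRST sets of the other non-terminals involved (by the same procedure, iterated to a fixed point):
  FIRST(A) = { ';' }

From S → S ; /:
  - S is the symbol being defined: contributes nothing new
    S is not nullable, so stop
From S → A A /:
  - A is a non-terminal: add FIRST(A) \ {ε} = { ';' }
    A is not nullable, so stop
From S → ; P:
  - ';' is a terminal: add ';' and stop

Collecting: FIRST(S) = { ';' }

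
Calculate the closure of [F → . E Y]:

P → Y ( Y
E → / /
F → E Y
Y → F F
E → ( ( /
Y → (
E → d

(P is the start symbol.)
Start with: [F → . E Y]
  [F → . E Y] has the dot before E: add [E → . / /], [E → . ( ( /], [E → . d]
No further items can be added.

CLOSURE = { [E → . ( ( /], [E → . / /], [E → . d], [F → . E Y] }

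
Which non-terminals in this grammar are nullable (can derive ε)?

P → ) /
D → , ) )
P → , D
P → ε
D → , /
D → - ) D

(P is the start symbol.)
{ 'P' }

A non-terminal is nullable if it can derive ε (the empty string): either it has an ε-production, or it has a production whose right-hand side consists entirely of nullable non-terminals.

ε-productions: P → ε
So P is immediately nullable.
No further non-terminal can be added: every production for the remaining non-terminals contains a terminal or a non-nullable non-terminal.
Nullable = { 'P' }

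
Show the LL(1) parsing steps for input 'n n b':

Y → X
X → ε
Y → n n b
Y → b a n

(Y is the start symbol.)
Stack is shown with the top on the left.

Stack    Input    Action
------------------------
Y $      n n b $  output Y → n n b
n n b $  n n b $  match 'n'
n b $    n b $    match 'n'
b $      b $      match 'b'
$        $        accept

The string is accepted.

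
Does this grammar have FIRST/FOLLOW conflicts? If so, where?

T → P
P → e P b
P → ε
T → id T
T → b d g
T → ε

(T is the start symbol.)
No FIRST/FOLLOW conflicts.

Nullable non-terminals: P, T.
FIRST sets used below: FIRST(P) = { 'e', ε }

P: nullable alternative(s) P → ε; FOLLOW(P) = { $, 'b' }
  P → e P b: FIRST \ {ε} = { 'e' } — disjoint from FOLLOW(P)
  P → ε: FIRST \ {ε} = { } — this is the only nullable alternative, skip

T: nullable alternative(s) T → P, T → ε; FOLLOW(T) = { $ }
  T → P: FIRST \ {ε} = { 'e' } — disjoint from FOLLOW(T)
  T → id T: FIRST \ {ε} = { 'id' } — disjoint from FOLLOW(T)
  T → b d g: FIRST \ {ε} = { 'b' } — disjoint from FOLLOW(T)
  T → ε: FIRST \ {ε} = { } — disjoint from FOLLOW(T)

No FIRST/FOLLOW conflicts found.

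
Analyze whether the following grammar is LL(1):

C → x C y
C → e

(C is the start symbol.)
For C:
  PREDICT(C → x C y) = { 'x' }
  PREDICT(C → e) = { 'e' }

All predict sets are disjoint. The grammar IS LL(1).

Answer: Yes, the grammar is LL(1).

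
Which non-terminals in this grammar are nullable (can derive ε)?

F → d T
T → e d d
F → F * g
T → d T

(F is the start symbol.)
There are no ε-productions, so no non-terminal can derive ε.
No non-terminals are nullable.

Answer: None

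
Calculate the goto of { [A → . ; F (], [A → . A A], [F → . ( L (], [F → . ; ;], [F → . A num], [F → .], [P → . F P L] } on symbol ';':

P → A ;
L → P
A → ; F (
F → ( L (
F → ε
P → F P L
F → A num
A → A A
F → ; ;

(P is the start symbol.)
GOTO(I, ';') = CLOSURE({ [A → αX.β] : [A → α.Xβ] ∈ I, X = ';' })

Items with dot before ';', with the dot advanced:
  [A → . ; F (] → [A → ; . F (]
  [F → . ; ;] → [F → ; . ;]
Closure of the advanced items:
  [A → ; . F (] has the dot before F: add [F → . ( L (], [F → .], [F → . A num], [F → . ; ;]
  [F → . A num] has the dot before A: add [A → . ; F (], [A → . A A]

GOTO = { [A → . ; F (], [A → . A A], [A → ; . F (], [F → . ( L (], [F → . ; ;], [F → . A num], [F → .], [F → ; . ;] }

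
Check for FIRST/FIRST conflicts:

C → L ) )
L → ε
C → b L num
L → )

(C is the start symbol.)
FIRST sets of the non-terminals at (or reachable through a nullable prefix from) the front of some alternative:
  FIRST(L) = { ')', ε }

Productions for C:
  C → L ) ): FIRST = { ')' }
  C → b L num: FIRST = { 'b' }
Productions for L:
  L → ε: FIRST = { ε }
  L → ): FIRST = { ')' }

All alternatives of each non-terminal have pairwise disjoint FIRST sets.

Answer: No FIRST/FIRST conflicts.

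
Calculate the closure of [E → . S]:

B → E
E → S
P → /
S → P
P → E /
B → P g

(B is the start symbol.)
To compute CLOSURE, for each item [A → α.Bβ] where B is a non-terminal, add [B → .γ] for all productions B → γ; repeat for the newly added items until nothing changes.

Start with: [E → . S]
  [E → . S] has the dot before S: add [S → . P]
  [S → . P] has the dot before P: add [P → . /], [P → . E /]
  [P → . E /] has the dot before E: all E-items already present
No further items can be added.

CLOSURE = { [E → . S], [P → . /], [P → . E /], [S → . P] }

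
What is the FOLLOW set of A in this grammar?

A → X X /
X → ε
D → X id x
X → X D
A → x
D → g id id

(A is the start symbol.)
{ $ }

To compute FOLLOW(A), find every occurrence of A on a right-hand side N → α A β: add FIRST(β) \ {ε}, and if β is empty or nullable also add FOLLOW(N). Iterate to a fixed point.

A is the start symbol, so $ ∈ FOLLOW(A).
A does not occur on any right-hand side.

Taking the union: FOLLOW(A) = { $ }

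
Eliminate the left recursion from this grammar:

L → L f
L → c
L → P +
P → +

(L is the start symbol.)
L is directly left-recursive. The standard transformation for
  A → A α₁ | ... | A α_m | β₁ | ... | β_n
is
  A  → β₁ A' | ... | β_n A'
  A' → α₁ A' | ... | α_m A' | ε

L → c becomes L → c L'
L → P + becomes L → P + L'
L → L f becomes L' → f L'
Add L' → ε

Productions for other non-terminals are unchanged:
  P → +

Resulting grammar:
L → c L'
L → P + L'
L' → f L'
L' → ε
P → +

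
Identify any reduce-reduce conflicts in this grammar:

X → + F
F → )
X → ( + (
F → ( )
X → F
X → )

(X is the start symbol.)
A reduce-reduce conflict occurs when an LR(0) state has two complete items [A → α .] and [B → β .] — both call for a reduction, and with no lookahead the parser cannot choose between them.

Augment with X' → X and build the canonical LR(0) collection (I0 = CLOSURE({[X' → . X]}), then GOTO on every symbol after a dot until no new states appear). It has 12 states:
  I0: { [F → . ( )], [F → . )], [X → . ( + (], [X → . )], [X → . + F], [X → . F], [X' → . X] }  — shift
  I1: { [F → ( . )], [X → ( . + (] }  — shift
  I2: { [F → ) .], [X → ) .] }  — 2 reduces
  I3: { [F → . ( )], [F → . )], [X → + . F] }  — shift
  I4: { [X → F .] }  — reduce
  I5: { [X' → X .] }  — accept
  I6: { [F → ( . )] }  — shift
  I7: { [F → ) .] }  — reduce
  I8: { [X → + F .] }  — reduce
  I9: { [F → ( ) .] }  — reduce
  I10: { [X → ( + . (] }  — shift
  I11: { [X → ( + ( .] }  — reduce

I2 contains complete items [F → ) .], [X → ) .] — reduce-reduce conflict.

Answer: Yes — I2: [F → ) .] vs [X → ) .]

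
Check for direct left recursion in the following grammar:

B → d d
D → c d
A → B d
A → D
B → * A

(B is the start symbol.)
No direct left recursion

Direct left recursion occurs when N → N α for some non-terminal N (the right-hand side begins with the left-hand side itself).

B → d d: starts with d
D → c d: starts with c
A → B d: starts with B
A → D: starts with D
B → * A: starts with '*'

No direct left recursion found.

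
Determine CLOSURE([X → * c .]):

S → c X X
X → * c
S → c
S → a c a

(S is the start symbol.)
{ [X → * c .] }

To compute CLOSURE, for each item [A → α.Bβ] where B is a non-terminal, add [B → .γ] for all productions B → γ; repeat for the newly added items until nothing changes.

Start with: [X → * c .]
The dot is at the end, so nothing is added.

CLOSURE = { [X → * c .] }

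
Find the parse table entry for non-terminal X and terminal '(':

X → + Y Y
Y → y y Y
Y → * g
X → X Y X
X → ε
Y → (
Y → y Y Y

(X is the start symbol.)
X → X Y X, X → ε

To find M[X, '('], we find productions for X where '(' is in the predict set (PREDICT(N → α) = (FIRST(α) \ {ε}) ∪ (FOLLOW(N) if α ⇒* ε)).

Relevant sets:
  FIRST(X) = { '(', '*', '+', 'y', ε }
  FIRST(Y) = { '(', '*', 'y' }
  FOLLOW(X) = { $, '(', '*', 'y' }

X → + Y Y: PREDICT = { '+' }
X → X Y X: PREDICT = { '(', '*', '+', 'y' }
  '(' is in predict set, so this production goes in M[X, '(']
X → ε: PREDICT = { $, '(', '*', 'y' }
  '(' is in predict set, so this production goes in M[X, '(']

M[X, '('] = X → X Y X, X → ε  (a multiply-defined cell — the grammar is not LL(1))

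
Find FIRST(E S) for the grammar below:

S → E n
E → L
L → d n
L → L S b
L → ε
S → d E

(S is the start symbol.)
{ 'd', 'n' }

FIRST sets of the non-terminals involved (from the grammar, by fixed-point iteration):
  FIRST(E) = { 'd', 'n', ε }
  FIRST(S) = { 'd', 'n' }

To compute FIRST(E S), process the symbols left to right:
Symbol E is a non-terminal. Add FIRST(E) \ {ε} = { 'd', 'n' }
E is nullable (ε ∈ FIRST(E)), continue to the next symbol.
Symbol S is a non-terminal. Add FIRST(S) \ {ε} = { 'd', 'n' }
S is not nullable (ε ∉ FIRST(S)), so stop here.
FIRST(E S) = { 'd', 'n' }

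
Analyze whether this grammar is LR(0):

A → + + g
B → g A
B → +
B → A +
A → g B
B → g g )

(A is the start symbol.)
No. Shift-reduce conflict between [B → + .] and [A → + . + g]

Augment with A' → A and build the canonical LR(0) collection (I0 = CLOSURE({[A' → . A]}), then GOTO on every symbol after a dot until no new states appear). It has 14 states:
  I0: { [A → . + + g], [A → . g B], [A' → . A] }  — shift
  I1: { [A → + . + g] }  — shift
  I2: { [A' → A .] }  — accept
  I3: { [A → . + + g], [A → . g B], [A → g . B], [B → . +], [B → . A +], [B → . g A], [B → . g g )] }  — shift
  I4: { [A → + . + g], [B → + .] }  — shift, reduce
  I5: { [B → A . +] }  — shift
  I6: { [A → g B .] }  — reduce
  I7: { [A → . + + g], [A → . g B], [A → g . B], [B → . +], [B → . A +], [B → . g A], [B → . g g )], [B → g . A], [B → g . g )] }  — shift
  I8: { [B → A . +], [B → g A .] }  — shift, reduce
  I9: { [A → . + + g], [A → . g B], [A → g . B], [B → . +], [B → . A +], [B → . g A], [B → . g g )], [B → g . A], [B → g . g )], [B → g g . )] }  — shift
  I10: { [B → g g ) .] }  — reduce
  I11: { [B → A + .] }  — reduce
  I12: { [A → + + . g] }  — shift
  I13: { [A → + + g .] }  — reduce

Conflict in state I4:
  Shift-reduce conflict between [B → + .] and [A → + . + g]
So the grammar is NOT LR(0).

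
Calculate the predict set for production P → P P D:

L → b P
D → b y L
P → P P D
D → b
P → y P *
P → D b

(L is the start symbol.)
{ 'b', 'y' }

PREDICT(P → P P D) = (FIRST(RHS) \ {ε}) ∪ (FOLLOW(P) if ε ∈ FIRST(RHS), i.e. RHS ⇒* ε)
FIRST(P) = { 'b', 'y' }
FIRST(P P D) = { 'b', 'y' }
ε ∉ FIRST(P P D), so FOLLOW(P) is not added.
PREDICT(P → P P D) = { 'b', 'y' }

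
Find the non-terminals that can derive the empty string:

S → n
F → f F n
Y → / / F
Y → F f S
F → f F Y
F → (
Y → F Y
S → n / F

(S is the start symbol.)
None

A non-terminal is nullable if it can derive ε (the empty string): either it has an ε-production, or it has a production whose right-hand side consists entirely of nullable non-terminals.

There are no ε-productions, so no non-terminal can derive ε.
No non-terminals are nullable.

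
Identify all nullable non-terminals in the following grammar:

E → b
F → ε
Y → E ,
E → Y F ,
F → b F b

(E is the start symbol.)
ε-productions: F → ε
So F is immediately nullable.
No further non-terminal can be added: every production for the remaining non-terminals contains a terminal or a non-nullable non-terminal.
Nullable = { 'F' }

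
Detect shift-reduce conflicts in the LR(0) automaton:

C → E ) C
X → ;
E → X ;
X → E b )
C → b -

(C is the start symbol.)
No shift-reduce conflicts

Augment with C' → C and build the canonical LR(0) collection (I0 = CLOSURE({[C' → . C]}), then GOTO on every symbol after a dot until no new states appear). It has 12 states:
  I0: { [C → . E ) C], [C → . b -], [C' → . C], [E → . X ;], [X → . ;], [X → . E b )] }  — shift
  I1: { [X → ; .] }  — reduce
  I2: { [C' → C .] }  — accept
  I3: { [C → E . ) C], [X → E . b )] }  — shift
  I4: { [E → X . ;] }  — shift
  I5: { [C → b . -] }  — shift
  I6: { [C → b - .] }  — reduce
  I7: { [E → X ; .] }  — reduce
  I8: { [C → . E ) C], [C → . b -], [C → E ) . C], [E → . X ;], [X → . ;], [X → . E b )] }  — shift
  I9: { [X → E b . )] }  — shift
  I10: { [X → E b ) .] }  — reduce
  I11: { [C → E ) C .] }  — reduce

No state contains both a complete item and a shift item.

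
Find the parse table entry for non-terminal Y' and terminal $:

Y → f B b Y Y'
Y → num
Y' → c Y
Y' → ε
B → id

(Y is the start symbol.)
To find M[Y', $], we find productions for Y' where $ is in the predict set (PREDICT(N → α) = (FIRST(α) \ {ε}) ∪ (FOLLOW(N) if α ⇒* ε)).

Relevant sets:
  FOLLOW(Y') = { $, 'c' }

Y' → c Y: PREDICT = { 'c' }
Y' → ε: PREDICT = { $, 'c' }
  $ is in predict set, so this production goes in M[Y', $]

M[Y', $] = Y' → ε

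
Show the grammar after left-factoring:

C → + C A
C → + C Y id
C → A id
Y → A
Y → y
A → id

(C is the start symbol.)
C → + C C'
C' → A
C' → Y id
C → A id
Y → A
Y → y
A → id

Left-factoring transforms A → αβ₁ | αβ₂ into A → αA' and A' → β₁ | β₂
(α is the longest common prefix among the alternatives). Repeat until
no nonterminal has two alternatives with a common prefix.

Round 1: C has alternatives sharing prefix '+ C'. Introduce C': C → + C C'
  Add: C' → A
  Add: C' → Y id

No remaining common prefixes — done.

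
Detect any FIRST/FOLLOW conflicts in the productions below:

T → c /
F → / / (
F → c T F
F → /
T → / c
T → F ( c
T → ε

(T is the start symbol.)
Yes. T → c '/' with FOLLOW(T) on { 'c' }; T → '/' c with FOLLOW(T) on { '/' }; T → F '(' c with FOLLOW(T) on { '/', 'c' }

A FIRST/FOLLOW conflict occurs when a non-terminal N has a nullable alternative N → β (β ⇒* ε) and another alternative N → α with FIRST(α) ∩ FOLLOW(N) ≠ ∅: on such a lookahead the parser cannot decide between expanding α and letting N vanish via β.

Nullable non-terminals: T.
FIRST sets used below: FIRST(F) = { '/', 'c' }

T: nullable alternative(s) T → ε; FOLLOW(T) = { $, '/', 'c' }
  T → c /: FIRST \ {ε} = { 'c' } — overlaps FOLLOW(T) on { 'c' }: CONFLICT
  T → / c: FIRST \ {ε} = { '/' } — overlaps FOLLOW(T) on { '/' }: CONFLICT
  T → F ( c: FIRST \ {ε} = { '/', 'c' } — overlaps FOLLOW(T) on { '/', 'c' }: CONFLICT
  T → ε: FIRST \ {ε} = { } — this is the only nullable alternative, skip

F has no nullable alternative, so no FIRST/FOLLOW check is needed there.

So the grammar has 3 FIRST/FOLLOW conflicts (marked CONFLICT above).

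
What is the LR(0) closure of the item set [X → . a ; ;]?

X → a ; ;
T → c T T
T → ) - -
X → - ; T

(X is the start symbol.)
Start with: [X → . a ; ;]
The dot precedes the terminal a, so nothing is added.

CLOSURE = { [X → . a ; ;] }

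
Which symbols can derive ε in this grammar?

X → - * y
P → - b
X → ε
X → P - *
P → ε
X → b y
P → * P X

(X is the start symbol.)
A non-terminal is nullable if it can derive ε (the empty string): either it has an ε-production, or it has a production whose right-hand side consists entirely of nullable non-terminals.

ε-productions: X → ε, P → ε
So X, P are immediately nullable.
Every non-terminal is now nullable.
Nullable = { 'P', 'X' }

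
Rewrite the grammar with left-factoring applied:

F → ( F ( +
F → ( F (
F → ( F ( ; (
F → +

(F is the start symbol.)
F → ( F ( F'
F' → +
F' → ε
F' → ; (
F → +

Left-factoring transforms A → αβ₁ | αβ₂ into A → αA' and A' → β₁ | β₂
(α is the longest common prefix among the alternatives). Repeat until
no nonterminal has two alternatives with a common prefix.

Round 1: F has alternatives sharing prefix '( F ('. Introduce F': F → ( F ( F'
  Add: F' → +
  Add: F' → ε
  Add: F' → ; (

No remaining common prefixes — done.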